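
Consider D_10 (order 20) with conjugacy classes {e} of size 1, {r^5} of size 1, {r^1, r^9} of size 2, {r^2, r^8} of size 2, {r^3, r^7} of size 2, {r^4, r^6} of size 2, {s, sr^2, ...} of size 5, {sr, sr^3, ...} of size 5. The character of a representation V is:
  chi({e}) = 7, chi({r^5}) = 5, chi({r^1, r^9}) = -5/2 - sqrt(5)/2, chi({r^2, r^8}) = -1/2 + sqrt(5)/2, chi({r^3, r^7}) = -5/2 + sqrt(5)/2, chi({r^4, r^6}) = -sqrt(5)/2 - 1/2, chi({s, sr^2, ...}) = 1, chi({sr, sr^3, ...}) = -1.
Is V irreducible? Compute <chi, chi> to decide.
Not irreducible (reducible): <chi, chi> = 6 > 1.

Proof sketch: <chi, chi> = (1/|G|) sum_C |C| * |chi(C)|^2 = (1/20)[1*|7|^2 + 1*|5|^2 + 2*|-5/2 - sqrt(5)/2|^2 + 2*|-1/2 + sqrt(5)/2|^2 + 2*|-5/2 + sqrt(5)/2|^2 + 2*|-sqrt(5)/2 - 1/2|^2 + 5*|1|^2 + 5*|-1|^2]
  = (1/20)[(49) + (25) + (5*sqrt(5) + 15) + (3 - sqrt(5)) + (15 - 5*sqrt(5)) + (sqrt(5) + 3) + (5) + (5)] = 120/20 = 6.
A character is irreducible iff <chi, chi> = 1, so this representation is reducible.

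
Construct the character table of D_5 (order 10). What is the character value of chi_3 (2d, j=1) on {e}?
Conjugacy classes: {e} of size 1, {r^1, r^4} of size 2, {r^2, r^3} of size 2, {s, sr, ..., sr^4} of size 5.
Character table:
  irrep \ class              {e} (size 1)  {r^1, r^4} (size 2)  {r^2, r^3} (size 2)  {s, sr, ..., sr^4} (size 5)
  chi_1 (triv)               1             1                    1                    1                          
  chi_2 (sign: r->1, s->-1)  1             1                    1                    -1                         
  chi_3 (2d, j=1)            2             -1/2 + sqrt(5)/2     -sqrt(5)/2 - 1/2     0                          
  chi_4 (2d, j=2)            2             -sqrt(5)/2 - 1/2     -1/2 + sqrt(5)/2     0                          

Spot check: chi_3 (2d, j=1) on {e} = 2.

Justification: D_5 has order 2*5 = 10 with 4 conjugacy classes, hence 4 irreducibles. Sum of squared dims 1 + 1 + 4 + 4 = 10 = |G|. Linear characters come from the abelianisation; the 2-dimensional irreps have character r^k -> 2*cos(2*pi*j*k/5), reflections -> 0.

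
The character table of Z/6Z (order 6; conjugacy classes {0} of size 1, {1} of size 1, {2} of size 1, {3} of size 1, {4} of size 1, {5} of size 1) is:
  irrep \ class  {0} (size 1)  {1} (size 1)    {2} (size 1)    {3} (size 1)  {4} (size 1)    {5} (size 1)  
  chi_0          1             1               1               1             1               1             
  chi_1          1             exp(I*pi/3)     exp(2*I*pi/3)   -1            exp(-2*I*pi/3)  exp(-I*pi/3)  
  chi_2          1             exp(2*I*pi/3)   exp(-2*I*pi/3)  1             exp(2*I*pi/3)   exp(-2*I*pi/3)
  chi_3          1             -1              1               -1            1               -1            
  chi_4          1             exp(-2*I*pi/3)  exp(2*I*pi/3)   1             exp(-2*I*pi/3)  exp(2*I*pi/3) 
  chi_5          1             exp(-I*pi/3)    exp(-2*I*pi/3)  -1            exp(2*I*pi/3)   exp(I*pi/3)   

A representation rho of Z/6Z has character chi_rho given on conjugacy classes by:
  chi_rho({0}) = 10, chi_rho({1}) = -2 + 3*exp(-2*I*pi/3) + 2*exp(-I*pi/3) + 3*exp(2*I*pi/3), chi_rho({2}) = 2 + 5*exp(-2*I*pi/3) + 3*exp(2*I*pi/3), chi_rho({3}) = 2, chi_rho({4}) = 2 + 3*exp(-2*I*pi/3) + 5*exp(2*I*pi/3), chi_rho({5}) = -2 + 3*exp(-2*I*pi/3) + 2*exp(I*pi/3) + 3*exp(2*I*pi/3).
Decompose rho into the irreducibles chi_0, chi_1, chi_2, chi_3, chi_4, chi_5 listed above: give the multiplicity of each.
Multiplicities: chi_0: 0, chi_1: 0, chi_2: 3, chi_3: 2, chi_4: 3, chi_5: 2.

Explanation: Use <chi_rho, chi> = (1/|G|) sum_C |C| * chi_rho(C) * conj(chi(C)) with |G| = 6 for each irreducible chi in the table:
  <chi_rho, chi_0> = (1/6)[1*(10)*conj(1) + 1*(-2 + 3*exp(-2*I*pi/3) + 2*exp(-I*pi/3) + 3*exp(2*I*pi/3))*conj(1) + 1*(2 + 5*exp(-2*I*pi/3) + 3*exp(2*I*pi/3))*conj(1) + 1*(2)*conj(1) + 1*(2 + 3*exp(-2*I*pi/3) + 5*exp(2*I*pi/3))*conj(1) + 1*(-2 + 3*exp(-2*I*pi/3) + 2*exp(I*pi/3) + 3*exp(2*I*pi/3))*conj(1)]
      = (1/6)[(10) + (-2 + 3*exp(-2*I*pi/3) + 2*exp(-I*pi/3) + 3*exp(2*I*pi/3)) + (2 + 5*exp(-2*I*pi/3) + 3*exp(2*I*pi/3)) + (2) + (2 + 3*exp(-2*I*pi/3) + 5*exp(2*I*pi/3)) + (-2 + 3*exp(-2*I*pi/3) + 2*exp(I*pi/3) + 3*exp(2*I*pi/3))] = 0/6 = 0
  <chi_rho, chi_1> = (1/6)[1*(10)*conj(1) + 1*(-2 + 3*exp(-2*I*pi/3) + 2*exp(-I*pi/3) + 3*exp(2*I*pi/3))*conj(exp(I*pi/3)) + 1*(2 + 5*exp(-2*I*pi/3) + 3*exp(2*I*pi/3))*conj(exp(2*I*pi/3)) + 1*(2)*conj(-1) + 1*(2 + 3*exp(-2*I*pi/3) + 5*exp(2*I*pi/3))*conj(exp(-2*I*pi/3)) + 1*(-2 + 3*exp(-2*I*pi/3) + 2*exp(I*pi/3) + 3*exp(2*I*pi/3))*conj(exp(-I*pi/3))]
      = (1/6)[(10) + (-3 + 2*exp(-2*I*pi/3) - 2*exp(-I*pi/3) + 3*exp(I*pi/3)) + (3 + 2*exp(-2*I*pi/3) + 5*exp(2*I*pi/3)) + (-2) + (3 + 5*exp(-2*I*pi/3) + 2*exp(2*I*pi/3)) + (-3 + 3*exp(-I*pi/3) - 2*exp(I*pi/3) + 2*exp(2*I*pi/3))] = 0/6 = 0
  <chi_rho, chi_2> = (1/6)[1*(10)*conj(1) + 1*(-2 + 3*exp(-2*I*pi/3) + 2*exp(-I*pi/3) + 3*exp(2*I*pi/3))*conj(exp(2*I*pi/3)) + 1*(2 + 5*exp(-2*I*pi/3) + 3*exp(2*I*pi/3))*conj(exp(-2*I*pi/3)) + 1*(2)*conj(1) + 1*(2 + 3*exp(-2*I*pi/3) + 5*exp(2*I*pi/3))*conj(exp(2*I*pi/3)) + 1*(-2 + 3*exp(-2*I*pi/3) + 2*exp(I*pi/3) + 3*exp(2*I*pi/3))*conj(exp(-2*I*pi/3))]
      = (1/6)[(10) + (1 - 2*exp(-2*I*pi/3) + 3*exp(2*I*pi/3)) + (5 + 3*exp(-2*I*pi/3) + 2*exp(2*I*pi/3)) + (2) + (5 + 2*exp(-2*I*pi/3) + 3*exp(2*I*pi/3)) + (1 + 3*exp(-2*I*pi/3) - 2*exp(2*I*pi/3))] = 18/6 = 3
  <chi_rho, chi_3> = (1/6)[1*(10)*conj(1) + 1*(-2 + 3*exp(-2*I*pi/3) + 2*exp(-I*pi/3) + 3*exp(2*I*pi/3))*conj(-1) + 1*(2 + 5*exp(-2*I*pi/3) + 3*exp(2*I*pi/3))*conj(1) + 1*(2)*conj(-1) + 1*(2 + 3*exp(-2*I*pi/3) + 5*exp(2*I*pi/3))*conj(1) + 1*(-2 + 3*exp(-2*I*pi/3) + 2*exp(I*pi/3) + 3*exp(2*I*pi/3))*conj(-1)]
      = (1/6)[(10) + (2 - 3*exp(2*I*pi/3) - 2*exp(-I*pi/3) - 3*exp(-2*I*pi/3)) + (2 + 5*exp(-2*I*pi/3) + 3*exp(2*I*pi/3)) + (-2) + (2 + 3*exp(-2*I*pi/3) + 5*exp(2*I*pi/3)) + (2 - 3*exp(2*I*pi/3) - 2*exp(I*pi/3) - 3*exp(-2*I*pi/3))] = 12/6 = 2
  <chi_rho, chi_4> = (1/6)[1*(10)*conj(1) + 1*(-2 + 3*exp(-2*I*pi/3) + 2*exp(-I*pi/3) + 3*exp(2*I*pi/3))*conj(exp(-2*I*pi/3)) + 1*(2 + 5*exp(-2*I*pi/3) + 3*exp(2*I*pi/3))*conj(exp(2*I*pi/3)) + 1*(2)*conj(1) + 1*(2 + 3*exp(-2*I*pi/3) + 5*exp(2*I*pi/3))*conj(exp(-2*I*pi/3)) + 1*(-2 + 3*exp(-2*I*pi/3) + 2*exp(I*pi/3) + 3*exp(2*I*pi/3))*conj(exp(2*I*pi/3))]
      = (1/6)[(10) + (3 + 3*exp(-2*I*pi/3) - 2*exp(2*I*pi/3) + 2*exp(I*pi/3)) + (3 + 2*exp(-2*I*pi/3) + 5*exp(2*I*pi/3)) + (2) + (3 + 5*exp(-2*I*pi/3) + 2*exp(2*I*pi/3)) + (3 + 2*exp(-I*pi/3) - 2*exp(-2*I*pi/3) + 3*exp(2*I*pi/3))] = 18/6 = 3
  <chi_rho, chi_5> = (1/6)[1*(10)*conj(1) + 1*(-2 + 3*exp(-2*I*pi/3) + 2*exp(-I*pi/3) + 3*exp(2*I*pi/3))*conj(exp(-I*pi/3)) + 1*(2 + 5*exp(-2*I*pi/3) + 3*exp(2*I*pi/3))*conj(exp(-2*I*pi/3)) + 1*(2)*conj(-1) + 1*(2 + 3*exp(-2*I*pi/3) + 5*exp(2*I*pi/3))*conj(exp(2*I*pi/3)) + 1*(-2 + 3*exp(-2*I*pi/3) + 2*exp(I*pi/3) + 3*exp(2*I*pi/3))*conj(exp(I*pi/3))]
      = (1/6)[(10) + (-1 + 3*exp(-I*pi/3) - 2*exp(I*pi/3)) + (5 + 3*exp(-2*I*pi/3) + 2*exp(2*I*pi/3)) + (-2) + (5 + 2*exp(-2*I*pi/3) + 3*exp(2*I*pi/3)) + (-1 - 2*exp(-I*pi/3) + 3*exp(I*pi/3))] = 12/6 = 2
(Exp terms are combined using exp(i*s)*conj(exp(i*t)) = exp(i*(s-t)), and sums of them are collapsed using the identity that for every m > 1 the m distinct m-th roots of unity sum to 0, e.g. 1 + exp(2*I*pi/3) + exp(-2*I*pi/3) = 0.)
Dimension check: dim(rho) = sum (mult * dim) = 0*1 + 0*1 + 3*1 + 2*1 + 3*1 + 2*1 = 10 = chi_rho(e) = 10.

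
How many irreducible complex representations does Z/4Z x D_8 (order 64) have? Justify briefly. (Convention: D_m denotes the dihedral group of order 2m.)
28

The number of irreducible complex representations of a finite group equals its number of conjugacy classes. For a direct product, #classes(G x H) = #classes(G) * #classes(H). Z/4Z has 4 classes (abelian), D_8 has 7 classes, so 4 * 7 = 28, so Z/4Z x D_8 (order 64) has exactly 28 irreducible complex representations.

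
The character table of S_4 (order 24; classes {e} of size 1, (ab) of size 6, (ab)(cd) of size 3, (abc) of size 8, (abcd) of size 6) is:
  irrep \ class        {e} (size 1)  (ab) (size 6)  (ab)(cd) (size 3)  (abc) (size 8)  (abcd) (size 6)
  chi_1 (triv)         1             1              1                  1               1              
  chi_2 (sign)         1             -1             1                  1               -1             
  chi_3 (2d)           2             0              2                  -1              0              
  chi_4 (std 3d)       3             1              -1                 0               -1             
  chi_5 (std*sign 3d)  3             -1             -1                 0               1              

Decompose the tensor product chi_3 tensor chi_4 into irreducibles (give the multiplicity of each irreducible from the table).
chi_3 tensor chi_4 = chi_4 + chi_5 (all other irreducibles have multiplicity 0).

Explanation: The character of a tensor product is the pointwise product (chi_3 * chi_4)(C) = chi_3(C) * chi_4(C):
  {e}: (2)*(3), (ab): (0)*(1), (ab)(cd): (2)*(-1), (abc): (-1)*(0), (abcd): (0)*(-1)
so (chi_3 * chi_4) takes values
  {e} -> 6, (ab) -> 0, (ab)(cd) -> -2, (abc) -> 0, (abcd) -> 0.
Now take the inner product of this character with each irreducible chi from the table, <chi_3*chi_4, chi> = (1/24) sum_C |C| (chi_3*chi_4)(C) conj(chi(C)):
  <chi_3*chi_4, chi_1> = (1/24)[1*(6)*conj(1) + 6*(0)*conj(1) + 3*(-2)*conj(1) + 8*(0)*conj(1) + 6*(0)*conj(1)]
      = (1/24)[(6) + (0) + (-6) + (0) + (0)] = 0/24 = 0
  <chi_3*chi_4, chi_2> = (1/24)[1*(6)*conj(1) + 6*(0)*conj(-1) + 3*(-2)*conj(1) + 8*(0)*conj(1) + 6*(0)*conj(-1)]
      = (1/24)[(6) + (0) + (-6) + (0) + (0)] = 0/24 = 0
  <chi_3*chi_4, chi_3> = (1/24)[1*(6)*conj(2) + 6*(0)*conj(0) + 3*(-2)*conj(2) + 8*(0)*conj(-1) + 6*(0)*conj(0)]
      = (1/24)[(12) + (0) + (-12) + (0) + (0)] = 0/24 = 0
  <chi_3*chi_4, chi_4> = (1/24)[1*(6)*conj(3) + 6*(0)*conj(1) + 3*(-2)*conj(-1) + 8*(0)*conj(0) + 6*(0)*conj(-1)]
      = (1/24)[(18) + (0) + (6) + (0) + (0)] = 24/24 = 1
  <chi_3*chi_4, chi_5> = (1/24)[1*(6)*conj(3) + 6*(0)*conj(-1) + 3*(-2)*conj(-1) + 8*(0)*conj(0) + 6*(0)*conj(1)]
      = (1/24)[(18) + (0) + (6) + (0) + (0)] = 24/24 = 1
Hence the multiplicities are chi_4: 1, chi_5: 1. Dimension check: dim(chi_3)*dim(chi_4) = 2*3 = 6 and sum (mult * dim) = 1*3 + 1*3 = 6.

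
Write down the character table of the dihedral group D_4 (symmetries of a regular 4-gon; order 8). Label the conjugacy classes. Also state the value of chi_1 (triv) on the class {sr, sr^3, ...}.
Conjugacy classes: {e} of size 1, {r^2} of size 1, {r^1, r^3} of size 2, {s, sr^2, ...} of size 2, {sr, sr^3, ...} of size 2.
Character table:
  irrep \ class              {e} (size 1)  {r^2} (size 1)  {r^1, r^3} (size 2)  {s, sr^2, ...} (size 2)  {sr, sr^3, ...} (size 2)
  chi_1 (triv)               1             1               1                    1                        1                       
  chi_2 (sign: r->1, s->-1)  1             1               1                    -1                       -1                      
  chi_3 (r->-1, s->1)        1             1               -1                   1                        -1                      
  chi_4 (r->-1, s->-1)       1             1               -1                   -1                       1                       
  chi_5 (2d, j=1)            2             -2              0                    0                        0                       

Spot check: chi_1 (triv) on {sr, sr^3, ...} = 1.

D_4 has order 2*4 = 8 with 5 conjugacy classes, hence 5 irreducibles. Sum of squared dims 1 + 1 + 1 + 1 + 4 = 8 = |G|. Linear characters come from the abelianisation; the 2-dimensional irreps have character r^k -> 2*cos(2*pi*j*k/4), reflections -> 0.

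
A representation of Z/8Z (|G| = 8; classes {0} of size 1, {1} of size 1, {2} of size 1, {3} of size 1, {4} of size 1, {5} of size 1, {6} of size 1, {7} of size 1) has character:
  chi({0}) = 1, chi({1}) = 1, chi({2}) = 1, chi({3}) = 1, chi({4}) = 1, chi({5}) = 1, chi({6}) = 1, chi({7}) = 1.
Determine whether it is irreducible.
Irreducible: <chi, chi> = 1.

Argument: <chi, chi> = (1/|G|) sum_C |C| * |chi(C)|^2 = (1/8)[1*|1|^2 + 1*|1|^2 + 1*|1|^2 + 1*|1|^2 + 1*|1|^2 + 1*|1|^2 + 1*|1|^2 + 1*|1|^2]
  = (1/8)[(1) + (1) + (1) + (1) + (1) + (1) + (1) + (1)] = 8/8 = 1.
(Exp terms are combined using exp(i*s)*conj(exp(i*t)) = exp(i*(s-t)), and sums of them are collapsed using the identity that for every m > 1 the m distinct m-th roots of unity sum to 0, e.g. 1 + exp(2*I*pi/3) + exp(-2*I*pi/3) = 0.)
A character is irreducible iff <chi, chi> = 1, so this representation is irreducible.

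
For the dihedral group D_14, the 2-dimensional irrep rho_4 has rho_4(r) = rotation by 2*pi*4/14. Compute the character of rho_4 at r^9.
chi_{rho_4}(r^9) = 2*cos(2*pi*4*9/14) = -2*cos(pi/7)

Why: rho_4(r^9) is rotation by angle 2*pi*4*9/14, whose trace is 2*cos(2*pi*4*9/14) = -2*cos(pi/7).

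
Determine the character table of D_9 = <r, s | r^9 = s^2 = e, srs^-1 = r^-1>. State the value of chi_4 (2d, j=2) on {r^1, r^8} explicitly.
Conjugacy classes: {e} of size 1, {r^1, r^8} of size 2, {r^2, r^7} of size 2, {r^3, r^6} of size 2, {r^4, r^5} of size 2, {s, sr, ..., sr^8} of size 9.
Character table:
  irrep \ class              {e} (size 1)  {r^1, r^8} (size 2)  {r^2, r^7} (size 2)  {r^3, r^6} (size 2)  {r^4, r^5} (size 2)  {s, sr, ..., sr^8} (size 9)
  chi_1 (triv)               1             1                    1                    1                    1                    1                          
  chi_2 (sign: r->1, s->-1)  1             1                    1                    1                    1                    -1                         
  chi_3 (2d, j=1)            2             2*cos(2*pi/9)        2*cos(4*pi/9)        -1                   -2*cos(pi/9)         0                          
  chi_4 (2d, j=2)            2             2*cos(4*pi/9)        -2*cos(pi/9)         -1                   2*cos(2*pi/9)        0                          
  chi_5 (2d, j=3)            2             -1                   -1                   2                    -1                   0                          
  chi_6 (2d, j=4)            2             -2*cos(pi/9)         2*cos(2*pi/9)        -1                   2*cos(4*pi/9)        0                          

Spot check: chi_4 (2d, j=2) on {r^1, r^8} = 2*cos(4*pi/9).

Details: D_9 has order 2*9 = 18 with 6 conjugacy classes, hence 6 irreducibles. Sum of squared dims 1 + 1 + 4 + 4 + 4 + 4 = 18 = |G|. Linear characters come from the abelianisation; the 2-dimensional irreps have character r^k -> 2*cos(2*pi*j*k/9), reflections -> 0.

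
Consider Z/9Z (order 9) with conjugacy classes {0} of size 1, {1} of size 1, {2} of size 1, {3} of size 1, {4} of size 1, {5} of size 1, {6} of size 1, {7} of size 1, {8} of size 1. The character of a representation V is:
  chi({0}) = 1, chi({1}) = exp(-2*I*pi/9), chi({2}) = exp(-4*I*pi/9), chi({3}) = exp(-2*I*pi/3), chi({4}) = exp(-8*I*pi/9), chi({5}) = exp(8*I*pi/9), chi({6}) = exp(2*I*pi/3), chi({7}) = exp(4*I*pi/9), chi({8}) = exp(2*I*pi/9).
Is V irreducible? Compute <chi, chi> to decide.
Irreducible: <chi, chi> = 1.

Proof sketch: <chi, chi> = (1/|G|) sum_C |C| * |chi(C)|^2 = (1/9)[1*|1|^2 + 1*|exp(-2*I*pi/9)|^2 + 1*|exp(-4*I*pi/9)|^2 + 1*|exp(-2*I*pi/3)|^2 + 1*|exp(-8*I*pi/9)|^2 + 1*|exp(8*I*pi/9)|^2 + 1*|exp(2*I*pi/3)|^2 + 1*|exp(4*I*pi/9)|^2 + 1*|exp(2*I*pi/9)|^2]
  = (1/9)[(1) + (1) + (1) + (1) + (1) + (1) + (1) + (1) + (1)] = 9/9 = 1.
(Exp terms are combined using exp(i*s)*conj(exp(i*t)) = exp(i*(s-t)), and sums of them are collapsed using the identity that for every m > 1 the m distinct m-th roots of unity sum to 0, e.g. 1 + exp(2*I*pi/3) + exp(-2*I*pi/3) = 0.)
A character is irreducible iff <chi, chi> = 1, so this representation is irreducible.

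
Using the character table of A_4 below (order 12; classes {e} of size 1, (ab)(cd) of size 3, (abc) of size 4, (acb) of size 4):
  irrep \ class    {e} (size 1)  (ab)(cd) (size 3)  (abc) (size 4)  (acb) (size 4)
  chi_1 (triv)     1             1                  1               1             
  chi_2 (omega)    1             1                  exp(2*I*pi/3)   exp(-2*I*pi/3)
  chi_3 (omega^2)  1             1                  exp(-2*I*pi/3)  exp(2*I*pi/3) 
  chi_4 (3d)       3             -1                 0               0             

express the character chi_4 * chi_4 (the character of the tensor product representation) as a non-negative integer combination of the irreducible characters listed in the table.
chi_4 tensor chi_4 = chi_1 + chi_2 + chi_3 + 2*chi_4 (all other irreducibles have multiplicity 0).

The character of a tensor product is the pointwise product (chi_4 * chi_4)(C) = chi_4(C) * chi_4(C):
  {e}: (3)*(3), (ab)(cd): (-1)*(-1), (abc): (0)*(0), (acb): (0)*(0)
so (chi_4 * chi_4) takes values
  {e} -> 9, (ab)(cd) -> 1, (abc) -> 0, (acb) -> 0.
Now take the inner product of this character with each irreducible chi from the table, <chi_4*chi_4, chi> = (1/12) sum_C |C| (chi_4*chi_4)(C) conj(chi(C)):
  <chi_4*chi_4, chi_1> = (1/12)[1*(9)*conj(1) + 3*(1)*conj(1) + 4*(0)*conj(1) + 4*(0)*conj(1)]
      = (1/12)[(9) + (3) + (0) + (0)] = 12/12 = 1
  <chi_4*chi_4, chi_2> = (1/12)[1*(9)*conj(1) + 3*(1)*conj(1) + 4*(0)*conj(exp(2*I*pi/3)) + 4*(0)*conj(exp(-2*I*pi/3))]
      = (1/12)[(9) + (3) + (0) + (0)] = 12/12 = 1
  <chi_4*chi_4, chi_3> = (1/12)[1*(9)*conj(1) + 3*(1)*conj(1) + 4*(0)*conj(exp(-2*I*pi/3)) + 4*(0)*conj(exp(2*I*pi/3))]
      = (1/12)[(9) + (3) + (0) + (0)] = 12/12 = 1
  <chi_4*chi_4, chi_4> = (1/12)[1*(9)*conj(3) + 3*(1)*conj(-1) + 4*(0)*conj(0) + 4*(0)*conj(0)]
      = (1/12)[(27) + (-3) + (0) + (0)] = 24/12 = 2
(Exp terms are combined using exp(i*s)*conj(exp(i*t)) = exp(i*(s-t)), and sums of them are collapsed using the identity that for every m > 1 the m distinct m-th roots of unity sum to 0, e.g. 1 + exp(2*I*pi/3) + exp(-2*I*pi/3) = 0.)
Hence the multiplicities are chi_1: 1, chi_2: 1, chi_3: 1, chi_4: 2. Dimension check: dim(chi_4)*dim(chi_4) = 3*3 = 9 and sum (mult * dim) = 1*1 + 1*1 + 1*1 + 2*3 = 9.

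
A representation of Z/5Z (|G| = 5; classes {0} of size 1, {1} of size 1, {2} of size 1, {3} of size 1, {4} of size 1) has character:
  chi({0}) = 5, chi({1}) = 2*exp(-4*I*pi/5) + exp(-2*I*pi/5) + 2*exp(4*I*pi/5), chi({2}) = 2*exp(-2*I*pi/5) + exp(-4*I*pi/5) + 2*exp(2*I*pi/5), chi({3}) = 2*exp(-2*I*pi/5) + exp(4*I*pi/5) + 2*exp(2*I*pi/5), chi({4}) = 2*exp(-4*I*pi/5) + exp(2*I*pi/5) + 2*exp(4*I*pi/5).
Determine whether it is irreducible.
Not irreducible (reducible): <chi, chi> = 9 > 1.

Reasoning: <chi, chi> = (1/|G|) sum_C |C| * |chi(C)|^2 = (1/5)[1*|5|^2 + 1*|2*exp(-4*I*pi/5) + exp(-2*I*pi/5) + 2*exp(4*I*pi/5)|^2 + 1*|2*exp(-2*I*pi/5) + exp(-4*I*pi/5) + 2*exp(2*I*pi/5)|^2 + 1*|2*exp(-2*I*pi/5) + exp(4*I*pi/5) + 2*exp(2*I*pi/5)|^2 + 1*|2*exp(-4*I*pi/5) + exp(2*I*pi/5) + 2*exp(4*I*pi/5)|^2]
  = (1/5)[(25) + (9 + 6*exp(-2*I*pi/5) + 2*exp(-4*I*pi/5) + 2*exp(4*I*pi/5) + 6*exp(2*I*pi/5)) + (9 + 6*exp(-4*I*pi/5) + 2*exp(-2*I*pi/5) + 2*exp(2*I*pi/5) + 6*exp(4*I*pi/5)) + (9 + 6*exp(-4*I*pi/5) + 2*exp(-2*I*pi/5) + 2*exp(2*I*pi/5) + 6*exp(4*I*pi/5)) + (9 + 6*exp(-2*I*pi/5) + 2*exp(-4*I*pi/5) + 2*exp(4*I*pi/5) + 6*exp(2*I*pi/5))] = 45/5 = 9.
(Exp terms are combined using exp(i*s)*conj(exp(i*t)) = exp(i*(s-t)), and sums of them are collapsed using the identity that for every m > 1 the m distinct m-th roots of unity sum to 0, e.g. 1 + exp(2*I*pi/3) + exp(-2*I*pi/3) = 0.)
A character is irreducible iff <chi, chi> = 1, so this representation is reducible.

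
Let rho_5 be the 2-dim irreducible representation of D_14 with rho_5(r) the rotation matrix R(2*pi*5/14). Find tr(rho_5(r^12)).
chi_{rho_5}(r^12) = 2*cos(2*pi*5*12/14) = -2*cos(3*pi/7)

Solution. rho_5(r^12) is rotation by angle 2*pi*5*12/14, whose trace is 2*cos(2*pi*5*12/14) = -2*cos(3*pi/7).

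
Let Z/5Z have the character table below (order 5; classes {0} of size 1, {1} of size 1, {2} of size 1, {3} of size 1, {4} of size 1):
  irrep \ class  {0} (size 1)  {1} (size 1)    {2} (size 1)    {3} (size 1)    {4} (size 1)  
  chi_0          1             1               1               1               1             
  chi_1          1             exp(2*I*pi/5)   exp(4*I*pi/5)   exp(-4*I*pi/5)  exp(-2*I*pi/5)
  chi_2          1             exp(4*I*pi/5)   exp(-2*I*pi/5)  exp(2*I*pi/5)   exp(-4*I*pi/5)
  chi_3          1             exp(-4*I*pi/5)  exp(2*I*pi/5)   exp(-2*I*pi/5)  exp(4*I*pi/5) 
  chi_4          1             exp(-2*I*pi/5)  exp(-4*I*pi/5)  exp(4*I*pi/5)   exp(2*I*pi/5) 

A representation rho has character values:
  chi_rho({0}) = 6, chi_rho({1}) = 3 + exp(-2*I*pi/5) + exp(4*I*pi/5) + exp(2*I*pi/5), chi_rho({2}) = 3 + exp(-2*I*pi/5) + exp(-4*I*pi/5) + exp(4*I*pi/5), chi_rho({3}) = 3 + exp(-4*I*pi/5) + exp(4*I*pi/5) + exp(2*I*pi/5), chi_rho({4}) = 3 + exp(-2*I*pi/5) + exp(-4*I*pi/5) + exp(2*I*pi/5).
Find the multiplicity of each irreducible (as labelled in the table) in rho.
Multiplicities: chi_0: 3, chi_1: 1, chi_2: 1, chi_3: 0, chi_4: 1.

Derivation: Use <chi_rho, chi> = (1/|G|) sum_C |C| * chi_rho(C) * conj(chi(C)) with |G| = 5 for each irreducible chi in the table:
  <chi_rho, chi_0> = (1/5)[1*(6)*conj(1) + 1*(3 + exp(-2*I*pi/5) + exp(4*I*pi/5) + exp(2*I*pi/5))*conj(1) + 1*(3 + exp(-2*I*pi/5) + exp(-4*I*pi/5) + exp(4*I*pi/5))*conj(1) + 1*(3 + exp(-4*I*pi/5) + exp(4*I*pi/5) + exp(2*I*pi/5))*conj(1) + 1*(3 + exp(-2*I*pi/5) + exp(-4*I*pi/5) + exp(2*I*pi/5))*conj(1)]
      = (1/5)[(6) + (3 + exp(-2*I*pi/5) + exp(4*I*pi/5) + exp(2*I*pi/5)) + (3 + exp(-2*I*pi/5) + exp(-4*I*pi/5) + exp(4*I*pi/5)) + (3 + exp(-4*I*pi/5) + exp(4*I*pi/5) + exp(2*I*pi/5)) + (3 + exp(-2*I*pi/5) + exp(-4*I*pi/5) + exp(2*I*pi/5))] = 15/5 = 3
  <chi_rho, chi_1> = (1/5)[1*(6)*conj(1) + 1*(3 + exp(-2*I*pi/5) + exp(4*I*pi/5) + exp(2*I*pi/5))*conj(exp(2*I*pi/5)) + 1*(3 + exp(-2*I*pi/5) + exp(-4*I*pi/5) + exp(4*I*pi/5))*conj(exp(4*I*pi/5)) + 1*(3 + exp(-4*I*pi/5) + exp(4*I*pi/5) + exp(2*I*pi/5))*conj(exp(-4*I*pi/5)) + 1*(3 + exp(-2*I*pi/5) + exp(-4*I*pi/5) + exp(2*I*pi/5))*conj(exp(-2*I*pi/5))]
      = (1/5)[(6) + (1 + 3*exp(-2*I*pi/5) + exp(-4*I*pi/5) + exp(2*I*pi/5)) + (1 + 3*exp(-4*I*pi/5) + exp(4*I*pi/5) + exp(2*I*pi/5)) + (1 + exp(-2*I*pi/5) + exp(-4*I*pi/5) + 3*exp(4*I*pi/5)) + (1 + exp(-2*I*pi/5) + exp(4*I*pi/5) + 3*exp(2*I*pi/5))] = 5/5 = 1
  <chi_rho, chi_2> = (1/5)[1*(6)*conj(1) + 1*(3 + exp(-2*I*pi/5) + exp(4*I*pi/5) + exp(2*I*pi/5))*conj(exp(4*I*pi/5)) + 1*(3 + exp(-2*I*pi/5) + exp(-4*I*pi/5) + exp(4*I*pi/5))*conj(exp(-2*I*pi/5)) + 1*(3 + exp(-4*I*pi/5) + exp(4*I*pi/5) + exp(2*I*pi/5))*conj(exp(2*I*pi/5)) + 1*(3 + exp(-2*I*pi/5) + exp(-4*I*pi/5) + exp(2*I*pi/5))*conj(exp(-4*I*pi/5))]
      = (1/5)[(6) + (1 + 3*exp(-4*I*pi/5) + exp(-2*I*pi/5) + exp(4*I*pi/5)) + (1 + exp(-2*I*pi/5) + exp(-4*I*pi/5) + 3*exp(2*I*pi/5)) + (1 + 3*exp(-2*I*pi/5) + exp(4*I*pi/5) + exp(2*I*pi/5)) + (1 + exp(-4*I*pi/5) + exp(2*I*pi/5) + 3*exp(4*I*pi/5))] = 5/5 = 1
  <chi_rho, chi_3> = (1/5)[1*(6)*conj(1) + 1*(3 + exp(-2*I*pi/5) + exp(4*I*pi/5) + exp(2*I*pi/5))*conj(exp(-4*I*pi/5)) + 1*(3 + exp(-2*I*pi/5) + exp(-4*I*pi/5) + exp(4*I*pi/5))*conj(exp(2*I*pi/5)) + 1*(3 + exp(-4*I*pi/5) + exp(4*I*pi/5) + exp(2*I*pi/5))*conj(exp(-2*I*pi/5)) + 1*(3 + exp(-2*I*pi/5) + exp(-4*I*pi/5) + exp(2*I*pi/5))*conj(exp(4*I*pi/5))]
      = (1/5)[(6) + (exp(-2*I*pi/5) + exp(-4*I*pi/5) + exp(2*I*pi/5) + 3*exp(4*I*pi/5)) + (3*exp(-2*I*pi/5) + exp(-4*I*pi/5) + exp(4*I*pi/5) + exp(2*I*pi/5)) + (exp(-2*I*pi/5) + exp(-4*I*pi/5) + exp(4*I*pi/5) + 3*exp(2*I*pi/5)) + (3*exp(-4*I*pi/5) + exp(-2*I*pi/5) + exp(4*I*pi/5) + exp(2*I*pi/5))] = 0/5 = 0
  <chi_rho, chi_4> = (1/5)[1*(6)*conj(1) + 1*(3 + exp(-2*I*pi/5) + exp(4*I*pi/5) + exp(2*I*pi/5))*conj(exp(-2*I*pi/5)) + 1*(3 + exp(-2*I*pi/5) + exp(-4*I*pi/5) + exp(4*I*pi/5))*conj(exp(-4*I*pi/5)) + 1*(3 + exp(-4*I*pi/5) + exp(4*I*pi/5) + exp(2*I*pi/5))*conj(exp(4*I*pi/5)) + 1*(3 + exp(-2*I*pi/5) + exp(-4*I*pi/5) + exp(2*I*pi/5))*conj(exp(2*I*pi/5))]
      = (1/5)[(6) + (1 + exp(-4*I*pi/5) + exp(4*I*pi/5) + 3*exp(2*I*pi/5)) + (1 + exp(-2*I*pi/5) + exp(2*I*pi/5) + 3*exp(4*I*pi/5)) + (1 + 3*exp(-4*I*pi/5) + exp(-2*I*pi/5) + exp(2*I*pi/5)) + (1 + 3*exp(-2*I*pi/5) + exp(-4*I*pi/5) + exp(4*I*pi/5))] = 5/5 = 1
(Exp terms are combined using exp(i*s)*conj(exp(i*t)) = exp(i*(s-t)), and sums of them are collapsed using the identity that for every m > 1 the m distinct m-th roots of unity sum to 0, e.g. 1 + exp(2*I*pi/3) + exp(-2*I*pi/3) = 0.)
Dimension check: dim(rho) = sum (mult * dim) = 3*1 + 1*1 + 1*1 + 0*1 + 1*1 = 6 = chi_rho(e) = 6.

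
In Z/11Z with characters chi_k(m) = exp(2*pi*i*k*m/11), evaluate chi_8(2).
chi_8(2) = zeta_11^16 = exp(10*I*pi/11)

chi_8(2) = zeta_11^(8*2) = zeta_11^16. Since zeta_11^11 = 1, this equals zeta_11^5 = exp(2*pi*i*5/11) = exp(10*I*pi/11).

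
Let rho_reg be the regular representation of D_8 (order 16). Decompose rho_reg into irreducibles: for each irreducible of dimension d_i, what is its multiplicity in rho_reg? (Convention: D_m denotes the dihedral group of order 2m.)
Each irreducible V_i of dimension d_i appears with multiplicity d_i, i.e. rho_reg = (direct sum over all irreducibles V_i) d_i V_i. The irreducible dimensions for D_8 are 1, 1, 1, 1, 2, 2, 2: 4 irreducibles of dimension 1, each with multiplicity 1; 3 irreducibles of dimension 2, each with multiplicity 2. Total dimension 4*1*1 + 3*2*2 = 16 = |G|.

Proof sketch: General theorem: in the regular representation of a finite group G, each irreducible appears with multiplicity equal to its dimension. Check: dim(rho_reg) = sum d_i^2 = 1 + 1 + 1 + 1 + 4 + 4 + 4 = 16 = |G|.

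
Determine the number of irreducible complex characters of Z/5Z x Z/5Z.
25

Solution. The number of irreducible complex representations of a finite group equals its number of conjugacy classes. Z/5Z x Z/5Z is abelian of order 25, so every element is its own conjugacy class: 25 classes, so Z/5Z x Z/5Z (order 25) has exactly 25 irreducible complex representations.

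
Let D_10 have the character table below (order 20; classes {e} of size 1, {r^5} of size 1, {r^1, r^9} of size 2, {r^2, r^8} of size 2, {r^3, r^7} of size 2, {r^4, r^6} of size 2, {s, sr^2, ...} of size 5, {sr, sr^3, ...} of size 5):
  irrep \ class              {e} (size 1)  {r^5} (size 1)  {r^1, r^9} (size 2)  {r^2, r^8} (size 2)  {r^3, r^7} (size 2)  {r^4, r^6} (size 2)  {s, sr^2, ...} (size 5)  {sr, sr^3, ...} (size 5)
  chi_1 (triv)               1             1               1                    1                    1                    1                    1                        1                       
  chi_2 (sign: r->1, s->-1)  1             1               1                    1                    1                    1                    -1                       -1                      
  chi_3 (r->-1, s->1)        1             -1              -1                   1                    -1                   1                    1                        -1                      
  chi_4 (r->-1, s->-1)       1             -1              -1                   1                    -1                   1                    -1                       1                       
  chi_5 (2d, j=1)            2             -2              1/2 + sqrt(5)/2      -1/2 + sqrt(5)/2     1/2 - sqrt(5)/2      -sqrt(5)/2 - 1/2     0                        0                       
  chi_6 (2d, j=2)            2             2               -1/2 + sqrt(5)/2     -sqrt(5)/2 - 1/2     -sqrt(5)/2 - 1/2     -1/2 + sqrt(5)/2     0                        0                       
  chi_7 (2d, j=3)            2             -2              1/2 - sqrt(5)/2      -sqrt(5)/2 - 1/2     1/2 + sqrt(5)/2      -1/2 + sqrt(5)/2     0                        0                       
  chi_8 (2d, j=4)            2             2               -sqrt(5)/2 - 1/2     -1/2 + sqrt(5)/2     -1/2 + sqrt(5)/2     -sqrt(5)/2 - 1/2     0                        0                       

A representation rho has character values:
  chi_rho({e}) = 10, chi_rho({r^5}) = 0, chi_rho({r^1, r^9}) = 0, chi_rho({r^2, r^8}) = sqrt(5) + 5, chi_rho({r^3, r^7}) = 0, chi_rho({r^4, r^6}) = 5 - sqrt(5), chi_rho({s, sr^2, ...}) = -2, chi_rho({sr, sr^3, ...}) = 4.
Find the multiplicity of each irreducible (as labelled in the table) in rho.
Multiplicities: chi_1: 2, chi_2: 1, chi_3: 0, chi_4: 3, chi_5: 1, chi_6: 0, chi_7: 0, chi_8: 1.

Use <chi_rho, chi> = (1/|G|) sum_C |C| * chi_rho(C) * conj(chi(C)) with |G| = 20 for each irreducible chi in the table:
  <chi_rho, chi_1> = (1/20)[1*(10)*conj(1) + 1*(0)*conj(1) + 2*(0)*conj(1) + 2*(sqrt(5) + 5)*conj(1) + 2*(0)*conj(1) + 2*(5 - sqrt(5))*conj(1) + 5*(-2)*conj(1) + 5*(4)*conj(1)]
      = (1/20)[(10) + (0) + (0) + (2*sqrt(5) + 10) + (0) + (10 - 2*sqrt(5)) + (-10) + (20)] = 40/20 = 2
  <chi_rho, chi_2> = (1/20)[1*(10)*conj(1) + 1*(0)*conj(1) + 2*(0)*conj(1) + 2*(sqrt(5) + 5)*conj(1) + 2*(0)*conj(1) + 2*(5 - sqrt(5))*conj(1) + 5*(-2)*conj(-1) + 5*(4)*conj(-1)]
      = (1/20)[(10) + (0) + (0) + (2*sqrt(5) + 10) + (0) + (10 - 2*sqrt(5)) + (10) + (-20)] = 20/20 = 1
  <chi_rho, chi_3> = (1/20)[1*(10)*conj(1) + 1*(0)*conj(-1) + 2*(0)*conj(-1) + 2*(sqrt(5) + 5)*conj(1) + 2*(0)*conj(-1) + 2*(5 - sqrt(5))*conj(1) + 5*(-2)*conj(1) + 5*(4)*conj(-1)]
      = (1/20)[(10) + (0) + (0) + (2*sqrt(5) + 10) + (0) + (10 - 2*sqrt(5)) + (-10) + (-20)] = 0/20 = 0
  <chi_rho, chi_4> = (1/20)[1*(10)*conj(1) + 1*(0)*conj(-1) + 2*(0)*conj(-1) + 2*(sqrt(5) + 5)*conj(1) + 2*(0)*conj(-1) + 2*(5 - sqrt(5))*conj(1) + 5*(-2)*conj(-1) + 5*(4)*conj(1)]
      = (1/20)[(10) + (0) + (0) + (2*sqrt(5) + 10) + (0) + (10 - 2*sqrt(5)) + (10) + (20)] = 60/20 = 3
  <chi_rho, chi_5> = (1/20)[1*(10)*conj(2) + 1*(0)*conj(-2) + 2*(0)*conj(1/2 + sqrt(5)/2) + 2*(sqrt(5) + 5)*conj(-1/2 + sqrt(5)/2) + 2*(0)*conj(1/2 - sqrt(5)/2) + 2*(5 - sqrt(5))*conj(-sqrt(5)/2 - 1/2) + 5*(-2)*conj(0) + 5*(4)*conj(0)]
      = (1/20)[(20) + (0) + (0) + (4*sqrt(5)) + (0) + (-4*sqrt(5)) + (0) + (0)] = 20/20 = 1
  <chi_rho, chi_6> = (1/20)[1*(10)*conj(2) + 1*(0)*conj(2) + 2*(0)*conj(-1/2 + sqrt(5)/2) + 2*(sqrt(5) + 5)*conj(-sqrt(5)/2 - 1/2) + 2*(0)*conj(-sqrt(5)/2 - 1/2) + 2*(5 - sqrt(5))*conj(-1/2 + sqrt(5)/2) + 5*(-2)*conj(0) + 5*(4)*conj(0)]
      = (1/20)[(20) + (0) + (0) + (-6*sqrt(5) - 10) + (0) + (-10 + 6*sqrt(5)) + (0) + (0)] = 0/20 = 0
  <chi_rho, chi_7> = (1/20)[1*(10)*conj(2) + 1*(0)*conj(-2) + 2*(0)*conj(1/2 - sqrt(5)/2) + 2*(sqrt(5) + 5)*conj(-sqrt(5)/2 - 1/2) + 2*(0)*conj(1/2 + sqrt(5)/2) + 2*(5 - sqrt(5))*conj(-1/2 + sqrt(5)/2) + 5*(-2)*conj(0) + 5*(4)*conj(0)]
      = (1/20)[(20) + (0) + (0) + (-6*sqrt(5) - 10) + (0) + (-10 + 6*sqrt(5)) + (0) + (0)] = 0/20 = 0
  <chi_rho, chi_8> = (1/20)[1*(10)*conj(2) + 1*(0)*conj(2) + 2*(0)*conj(-sqrt(5)/2 - 1/2) + 2*(sqrt(5) + 5)*conj(-1/2 + sqrt(5)/2) + 2*(0)*conj(-1/2 + sqrt(5)/2) + 2*(5 - sqrt(5))*conj(-sqrt(5)/2 - 1/2) + 5*(-2)*conj(0) + 5*(4)*conj(0)]
      = (1/20)[(20) + (0) + (0) + (4*sqrt(5)) + (0) + (-4*sqrt(5)) + (0) + (0)] = 20/20 = 1
Dimension check: dim(rho) = sum (mult * dim) = 2*1 + 1*1 + 0*1 + 3*1 + 1*2 + 0*2 + 0*2 + 1*2 = 10 = chi_rho(e) = 10.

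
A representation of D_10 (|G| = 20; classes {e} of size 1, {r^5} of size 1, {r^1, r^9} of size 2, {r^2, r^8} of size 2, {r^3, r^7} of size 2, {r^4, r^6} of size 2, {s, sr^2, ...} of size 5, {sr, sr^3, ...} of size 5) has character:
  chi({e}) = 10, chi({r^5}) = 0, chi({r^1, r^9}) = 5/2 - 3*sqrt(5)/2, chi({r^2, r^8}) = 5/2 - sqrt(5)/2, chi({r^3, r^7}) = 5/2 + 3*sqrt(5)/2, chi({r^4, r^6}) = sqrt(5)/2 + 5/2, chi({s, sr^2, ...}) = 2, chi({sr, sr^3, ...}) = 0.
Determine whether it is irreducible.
Not irreducible (reducible): <chi, chi> = 11 > 1.

Justification: <chi, chi> = (1/|G|) sum_C |C| * |chi(C)|^2 = (1/20)[1*|10|^2 + 1*|0|^2 + 2*|5/2 - 3*sqrt(5)/2|^2 + 2*|5/2 - sqrt(5)/2|^2 + 2*|5/2 + 3*sqrt(5)/2|^2 + 2*|sqrt(5)/2 + 5/2|^2 + 5*|2|^2 + 5*|0|^2]
  = (1/20)[(100) + (0) + (35 - 15*sqrt(5)) + (15 - 5*sqrt(5)) + (15*sqrt(5) + 35) + (5*sqrt(5) + 15) + (20) + (0)] = 220/20 = 11.
A character is irreducible iff <chi, chi> = 1, so this representation is reducible.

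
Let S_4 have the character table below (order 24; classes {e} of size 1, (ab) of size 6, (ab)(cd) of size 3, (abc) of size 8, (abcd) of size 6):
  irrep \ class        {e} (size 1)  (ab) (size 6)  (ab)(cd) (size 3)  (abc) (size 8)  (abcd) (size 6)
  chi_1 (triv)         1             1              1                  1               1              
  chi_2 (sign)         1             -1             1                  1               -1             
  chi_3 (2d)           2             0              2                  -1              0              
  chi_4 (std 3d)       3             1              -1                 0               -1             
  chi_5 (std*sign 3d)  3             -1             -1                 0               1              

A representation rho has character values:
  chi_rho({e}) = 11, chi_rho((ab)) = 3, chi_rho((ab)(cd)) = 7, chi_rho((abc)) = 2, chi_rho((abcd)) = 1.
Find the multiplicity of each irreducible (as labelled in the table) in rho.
Multiplicities: chi_1: 3, chi_2: 1, chi_3: 2, chi_4: 1, chi_5: 0.

Argument: Use <chi_rho, chi> = (1/|G|) sum_C |C| * chi_rho(C) * conj(chi(C)) with |G| = 24 for each irreducible chi in the table:
  <chi_rho, chi_1> = (1/24)[1*(11)*conj(1) + 6*(3)*conj(1) + 3*(7)*conj(1) + 8*(2)*conj(1) + 6*(1)*conj(1)]
      = (1/24)[(11) + (18) + (21) + (16) + (6)] = 72/24 = 3
  <chi_rho, chi_2> = (1/24)[1*(11)*conj(1) + 6*(3)*conj(-1) + 3*(7)*conj(1) + 8*(2)*conj(1) + 6*(1)*conj(-1)]
      = (1/24)[(11) + (-18) + (21) + (16) + (-6)] = 24/24 = 1
  <chi_rho, chi_3> = (1/24)[1*(11)*conj(2) + 6*(3)*conj(0) + 3*(7)*conj(2) + 8*(2)*conj(-1) + 6*(1)*conj(0)]
      = (1/24)[(22) + (0) + (42) + (-16) + (0)] = 48/24 = 2
  <chi_rho, chi_4> = (1/24)[1*(11)*conj(3) + 6*(3)*conj(1) + 3*(7)*conj(-1) + 8*(2)*conj(0) + 6*(1)*conj(-1)]
      = (1/24)[(33) + (18) + (-21) + (0) + (-6)] = 24/24 = 1
  <chi_rho, chi_5> = (1/24)[1*(11)*conj(3) + 6*(3)*conj(-1) + 3*(7)*conj(-1) + 8*(2)*conj(0) + 6*(1)*conj(1)]
      = (1/24)[(33) + (-18) + (-21) + (0) + (6)] = 0/24 = 0
Dimension check: dim(rho) = sum (mult * dim) = 3*1 + 1*1 + 2*2 + 1*3 + 0*3 = 11 = chi_rho(e) = 11.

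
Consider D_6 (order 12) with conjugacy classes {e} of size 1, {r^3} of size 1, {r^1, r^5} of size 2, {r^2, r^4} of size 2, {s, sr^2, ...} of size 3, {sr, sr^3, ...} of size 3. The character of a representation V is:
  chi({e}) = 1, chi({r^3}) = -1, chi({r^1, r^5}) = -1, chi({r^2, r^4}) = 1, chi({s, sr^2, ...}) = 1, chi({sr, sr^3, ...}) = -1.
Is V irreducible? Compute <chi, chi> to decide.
Irreducible: <chi, chi> = 1.

Proof sketch: <chi, chi> = (1/|G|) sum_C |C| * |chi(C)|^2 = (1/12)[1*|1|^2 + 1*|-1|^2 + 2*|-1|^2 + 2*|1|^2 + 3*|1|^2 + 3*|-1|^2]
  = (1/12)[(1) + (1) + (2) + (2) + (3) + (3)] = 12/12 = 1.
A character is irreducible iff <chi, chi> = 1, so this representation is irreducible.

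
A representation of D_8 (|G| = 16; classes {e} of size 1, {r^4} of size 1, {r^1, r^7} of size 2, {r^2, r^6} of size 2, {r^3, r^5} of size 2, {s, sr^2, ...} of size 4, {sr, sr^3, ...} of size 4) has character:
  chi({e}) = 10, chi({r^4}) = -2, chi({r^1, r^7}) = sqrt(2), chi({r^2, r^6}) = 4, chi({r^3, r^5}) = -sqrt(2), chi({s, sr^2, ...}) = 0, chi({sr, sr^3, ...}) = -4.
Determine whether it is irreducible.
Not irreducible (reducible): <chi, chi> = 13 > 1.

Solution. <chi, chi> = (1/|G|) sum_C |C| * |chi(C)|^2 = (1/16)[1*|10|^2 + 1*|-2|^2 + 2*|sqrt(2)|^2 + 2*|4|^2 + 2*|-sqrt(2)|^2 + 4*|0|^2 + 4*|-4|^2]
  = (1/16)[(100) + (4) + (4) + (32) + (4) + (0) + (64)] = 208/16 = 13.
A character is irreducible iff <chi, chi> = 1, so this representation is reducible.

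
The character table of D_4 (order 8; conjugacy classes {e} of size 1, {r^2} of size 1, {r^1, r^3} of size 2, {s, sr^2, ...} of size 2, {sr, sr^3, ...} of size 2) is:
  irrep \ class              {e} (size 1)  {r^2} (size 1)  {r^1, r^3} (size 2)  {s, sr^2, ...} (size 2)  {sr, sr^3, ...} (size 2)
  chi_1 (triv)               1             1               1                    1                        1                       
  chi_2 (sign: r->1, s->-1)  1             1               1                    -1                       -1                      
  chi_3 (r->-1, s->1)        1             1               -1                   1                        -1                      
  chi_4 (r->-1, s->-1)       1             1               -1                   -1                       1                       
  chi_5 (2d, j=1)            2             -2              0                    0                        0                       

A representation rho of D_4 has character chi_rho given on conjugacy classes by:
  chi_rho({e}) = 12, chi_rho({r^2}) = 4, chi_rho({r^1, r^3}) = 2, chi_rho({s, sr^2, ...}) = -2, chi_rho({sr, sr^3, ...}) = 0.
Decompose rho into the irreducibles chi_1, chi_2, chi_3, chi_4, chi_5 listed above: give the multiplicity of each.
Multiplicities: chi_1: 2, chi_2: 3, chi_3: 1, chi_4: 2, chi_5: 2.

Solution. Use <chi_rho, chi> = (1/|G|) sum_C |C| * chi_rho(C) * conj(chi(C)) with |G| = 8 for each irreducible chi in the table:
  <chi_rho, chi_1> = (1/8)[1*(12)*conj(1) + 1*(4)*conj(1) + 2*(2)*conj(1) + 2*(-2)*conj(1) + 2*(0)*conj(1)]
      = (1/8)[(12) + (4) + (4) + (-4) + (0)] = 16/8 = 2
  <chi_rho, chi_2> = (1/8)[1*(12)*conj(1) + 1*(4)*conj(1) + 2*(2)*conj(1) + 2*(-2)*conj(-1) + 2*(0)*conj(-1)]
      = (1/8)[(12) + (4) + (4) + (4) + (0)] = 24/8 = 3
  <chi_rho, chi_3> = (1/8)[1*(12)*conj(1) + 1*(4)*conj(1) + 2*(2)*conj(-1) + 2*(-2)*conj(1) + 2*(0)*conj(-1)]
      = (1/8)[(12) + (4) + (-4) + (-4) + (0)] = 8/8 = 1
  <chi_rho, chi_4> = (1/8)[1*(12)*conj(1) + 1*(4)*conj(1) + 2*(2)*conj(-1) + 2*(-2)*conj(-1) + 2*(0)*conj(1)]
      = (1/8)[(12) + (4) + (-4) + (4) + (0)] = 16/8 = 2
  <chi_rho, chi_5> = (1/8)[1*(12)*conj(2) + 1*(4)*conj(-2) + 2*(2)*conj(0) + 2*(-2)*conj(0) + 2*(0)*conj(0)]
      = (1/8)[(24) + (-8) + (0) + (0) + (0)] = 16/8 = 2
Dimension check: dim(rho) = sum (mult * dim) = 2*1 + 3*1 + 1*1 + 2*1 + 2*2 = 12 = chi_rho(e) = 12.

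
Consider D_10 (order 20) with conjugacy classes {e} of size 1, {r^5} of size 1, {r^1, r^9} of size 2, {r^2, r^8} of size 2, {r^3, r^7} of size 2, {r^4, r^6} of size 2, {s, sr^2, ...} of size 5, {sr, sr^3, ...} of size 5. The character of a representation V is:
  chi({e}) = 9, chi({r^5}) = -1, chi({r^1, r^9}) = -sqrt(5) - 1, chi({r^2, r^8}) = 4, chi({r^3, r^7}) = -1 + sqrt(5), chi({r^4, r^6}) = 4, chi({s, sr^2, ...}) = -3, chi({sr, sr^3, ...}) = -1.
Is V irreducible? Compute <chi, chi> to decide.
Not irreducible (reducible): <chi, chi> = 11 > 1.

<chi, chi> = (1/|G|) sum_C |C| * |chi(C)|^2 = (1/20)[1*|9|^2 + 1*|-1|^2 + 2*|-sqrt(5) - 1|^2 + 2*|4|^2 + 2*|-1 + sqrt(5)|^2 + 2*|4|^2 + 5*|-3|^2 + 5*|-1|^2]
  = (1/20)[(81) + (1) + (4*sqrt(5) + 12) + (32) + (12 - 4*sqrt(5)) + (32) + (45) + (5)] = 220/20 = 11.
A character is irreducible iff <chi, chi> = 1, so this representation is reducible.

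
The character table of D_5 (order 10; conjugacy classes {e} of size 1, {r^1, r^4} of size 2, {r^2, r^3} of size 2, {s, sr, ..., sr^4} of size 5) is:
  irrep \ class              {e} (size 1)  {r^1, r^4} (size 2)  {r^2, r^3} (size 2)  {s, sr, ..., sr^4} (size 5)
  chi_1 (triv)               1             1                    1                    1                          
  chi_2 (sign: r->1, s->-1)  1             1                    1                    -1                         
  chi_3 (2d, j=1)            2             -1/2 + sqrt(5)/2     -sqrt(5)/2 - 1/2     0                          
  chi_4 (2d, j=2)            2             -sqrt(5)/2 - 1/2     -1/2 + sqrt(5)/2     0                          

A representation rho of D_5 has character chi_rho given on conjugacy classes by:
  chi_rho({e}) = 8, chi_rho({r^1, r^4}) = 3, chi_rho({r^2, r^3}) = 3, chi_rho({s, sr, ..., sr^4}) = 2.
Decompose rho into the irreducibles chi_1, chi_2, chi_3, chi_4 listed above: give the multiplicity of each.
Multiplicities: chi_1: 3, chi_2: 1, chi_3: 1, chi_4: 1.

Derivation: Use <chi_rho, chi> = (1/|G|) sum_C |C| * chi_rho(C) * conj(chi(C)) with |G| = 10 for each irreducible chi in the table:
  <chi_rho, chi_1> = (1/10)[1*(8)*conj(1) + 2*(3)*conj(1) + 2*(3)*conj(1) + 5*(2)*conj(1)]
      = (1/10)[(8) + (6) + (6) + (10)] = 30/10 = 3
  <chi_rho, chi_2> = (1/10)[1*(8)*conj(1) + 2*(3)*conj(1) + 2*(3)*conj(1) + 5*(2)*conj(-1)]
      = (1/10)[(8) + (6) + (6) + (-10)] = 10/10 = 1
  <chi_rho, chi_3> = (1/10)[1*(8)*conj(2) + 2*(3)*conj(-1/2 + sqrt(5)/2) + 2*(3)*conj(-sqrt(5)/2 - 1/2) + 5*(2)*conj(0)]
      = (1/10)[(16) + (-3 + 3*sqrt(5)) + (-3*sqrt(5) - 3) + (0)] = 10/10 = 1
  <chi_rho, chi_4> = (1/10)[1*(8)*conj(2) + 2*(3)*conj(-sqrt(5)/2 - 1/2) + 2*(3)*conj(-1/2 + sqrt(5)/2) + 5*(2)*conj(0)]
      = (1/10)[(16) + (-3*sqrt(5) - 3) + (-3 + 3*sqrt(5)) + (0)] = 10/10 = 1
Dimension check: dim(rho) = sum (mult * dim) = 3*1 + 1*1 + 1*2 + 1*2 = 8 = chi_rho(e) = 8.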